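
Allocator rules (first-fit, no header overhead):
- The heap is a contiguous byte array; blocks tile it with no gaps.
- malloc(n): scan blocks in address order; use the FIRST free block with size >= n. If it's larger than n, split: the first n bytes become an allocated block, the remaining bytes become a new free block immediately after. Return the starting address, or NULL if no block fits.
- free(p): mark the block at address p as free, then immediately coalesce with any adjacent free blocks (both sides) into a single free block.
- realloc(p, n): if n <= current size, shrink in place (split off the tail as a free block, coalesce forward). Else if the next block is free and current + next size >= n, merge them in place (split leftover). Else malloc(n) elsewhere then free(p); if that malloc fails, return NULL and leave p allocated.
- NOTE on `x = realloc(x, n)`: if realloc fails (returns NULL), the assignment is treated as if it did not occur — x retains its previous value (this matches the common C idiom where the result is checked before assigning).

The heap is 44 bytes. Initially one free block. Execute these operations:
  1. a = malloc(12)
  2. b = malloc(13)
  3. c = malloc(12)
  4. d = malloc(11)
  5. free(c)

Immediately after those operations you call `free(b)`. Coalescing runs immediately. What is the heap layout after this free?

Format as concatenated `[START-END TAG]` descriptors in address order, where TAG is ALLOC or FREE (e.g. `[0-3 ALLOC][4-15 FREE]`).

Op 1: a = malloc(12) -> a = 0; heap: [0-11 ALLOC][12-43 FREE]
Op 2: b = malloc(13) -> b = 12; heap: [0-11 ALLOC][12-24 ALLOC][25-43 FREE]
Op 3: c = malloc(12) -> c = 25; heap: [0-11 ALLOC][12-24 ALLOC][25-36 ALLOC][37-43 FREE]
Op 4: d = malloc(11) -> d = NULL; heap: [0-11 ALLOC][12-24 ALLOC][25-36 ALLOC][37-43 FREE]
Op 5: free(c) -> (freed c); heap: [0-11 ALLOC][12-24 ALLOC][25-43 FREE]
free(b): b = 12 -> block [12-24 ALLOC]; mark free, coalesce with adjacent free neighbors -> [0-11 ALLOC][12-43 FREE]

Answer: [0-11 ALLOC][12-43 FREE]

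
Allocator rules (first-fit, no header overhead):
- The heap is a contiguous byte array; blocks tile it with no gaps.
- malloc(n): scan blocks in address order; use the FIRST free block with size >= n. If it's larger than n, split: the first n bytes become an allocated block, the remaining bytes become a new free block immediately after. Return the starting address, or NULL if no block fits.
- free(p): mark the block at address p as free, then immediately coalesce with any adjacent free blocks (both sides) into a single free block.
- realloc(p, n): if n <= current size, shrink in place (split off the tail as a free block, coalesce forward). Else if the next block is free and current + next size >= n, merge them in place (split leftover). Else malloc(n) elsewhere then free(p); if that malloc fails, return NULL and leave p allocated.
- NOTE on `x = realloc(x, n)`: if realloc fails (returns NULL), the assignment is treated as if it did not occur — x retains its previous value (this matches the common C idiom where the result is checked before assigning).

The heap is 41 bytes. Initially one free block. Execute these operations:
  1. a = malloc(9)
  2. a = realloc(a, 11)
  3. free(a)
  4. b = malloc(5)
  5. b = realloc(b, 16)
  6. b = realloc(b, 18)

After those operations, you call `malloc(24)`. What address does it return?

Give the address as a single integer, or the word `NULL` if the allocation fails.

Answer: NULL

Derivation:
Op 1: a = malloc(9) -> a = 0; heap: [0-8 ALLOC][9-40 FREE]
Op 2: a = realloc(a, 11) -> a = 0; heap: [0-10 ALLOC][11-40 FREE]
Op 3: free(a) -> (freed a); heap: [0-40 FREE]
Op 4: b = malloc(5) -> b = 0; heap: [0-4 ALLOC][5-40 FREE]
Op 5: b = realloc(b, 16) -> b = 0; heap: [0-15 ALLOC][16-40 FREE]
Op 6: b = realloc(b, 18) -> b = 0; heap: [0-17 ALLOC][18-40 FREE]
malloc(24): first-fit scan over [0-17 ALLOC][18-40 FREE] -> NULL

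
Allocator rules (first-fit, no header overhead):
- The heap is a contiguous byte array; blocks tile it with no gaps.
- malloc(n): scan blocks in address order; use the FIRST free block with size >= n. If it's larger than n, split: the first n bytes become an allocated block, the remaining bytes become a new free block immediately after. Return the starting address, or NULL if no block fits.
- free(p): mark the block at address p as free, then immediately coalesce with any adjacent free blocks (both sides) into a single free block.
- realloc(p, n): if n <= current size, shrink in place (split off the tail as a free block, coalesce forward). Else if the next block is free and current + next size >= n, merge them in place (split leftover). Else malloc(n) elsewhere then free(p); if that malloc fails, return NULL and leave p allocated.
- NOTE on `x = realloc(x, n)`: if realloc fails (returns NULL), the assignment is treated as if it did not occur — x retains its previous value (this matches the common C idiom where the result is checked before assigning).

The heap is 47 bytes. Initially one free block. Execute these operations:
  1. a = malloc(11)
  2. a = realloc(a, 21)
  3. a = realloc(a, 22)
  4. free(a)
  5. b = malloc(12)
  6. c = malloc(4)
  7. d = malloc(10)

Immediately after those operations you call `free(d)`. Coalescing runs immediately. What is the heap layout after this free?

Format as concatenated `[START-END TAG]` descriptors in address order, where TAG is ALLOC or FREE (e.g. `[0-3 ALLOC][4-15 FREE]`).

Op 1: a = malloc(11) -> a = 0; heap: [0-10 ALLOC][11-46 FREE]
Op 2: a = realloc(a, 21) -> a = 0; heap: [0-20 ALLOC][21-46 FREE]
Op 3: a = realloc(a, 22) -> a = 0; heap: [0-21 ALLOC][22-46 FREE]
Op 4: free(a) -> (freed a); heap: [0-46 FREE]
Op 5: b = malloc(12) -> b = 0; heap: [0-11 ALLOC][12-46 FREE]
Op 6: c = malloc(4) -> c = 12; heap: [0-11 ALLOC][12-15 ALLOC][16-46 FREE]
Op 7: d = malloc(10) -> d = 16; heap: [0-11 ALLOC][12-15 ALLOC][16-25 ALLOC][26-46 FREE]
free(d): d = 16 -> block [16-25 ALLOC]; mark free, coalesce with adjacent free neighbors -> [0-11 ALLOC][12-15 ALLOC][16-46 FREE]

Answer: [0-11 ALLOC][12-15 ALLOC][16-46 FREE]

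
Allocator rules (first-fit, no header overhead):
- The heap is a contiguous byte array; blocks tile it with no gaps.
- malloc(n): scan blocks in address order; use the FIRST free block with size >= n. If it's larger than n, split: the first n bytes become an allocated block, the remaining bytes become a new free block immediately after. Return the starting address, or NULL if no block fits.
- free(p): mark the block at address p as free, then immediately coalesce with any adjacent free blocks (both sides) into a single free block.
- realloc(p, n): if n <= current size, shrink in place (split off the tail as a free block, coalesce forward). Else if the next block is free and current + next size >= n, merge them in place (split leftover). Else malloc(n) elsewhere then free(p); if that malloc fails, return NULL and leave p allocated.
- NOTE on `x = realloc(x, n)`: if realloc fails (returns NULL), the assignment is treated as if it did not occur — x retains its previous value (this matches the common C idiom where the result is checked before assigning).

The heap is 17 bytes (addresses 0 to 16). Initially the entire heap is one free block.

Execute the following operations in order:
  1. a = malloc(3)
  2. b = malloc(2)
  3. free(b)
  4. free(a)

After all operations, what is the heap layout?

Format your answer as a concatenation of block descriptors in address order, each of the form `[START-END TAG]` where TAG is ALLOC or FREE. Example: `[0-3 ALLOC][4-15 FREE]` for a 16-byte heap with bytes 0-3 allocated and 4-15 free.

Op 1: a = malloc(3) -> a = 0; heap: [0-2 ALLOC][3-16 FREE]
Op 2: b = malloc(2) -> b = 3; heap: [0-2 ALLOC][3-4 ALLOC][5-16 FREE]
Op 3: free(b) -> (freed b); heap: [0-2 ALLOC][3-16 FREE]
Op 4: free(a) -> (freed a); heap: [0-16 FREE]

Answer: [0-16 FREE]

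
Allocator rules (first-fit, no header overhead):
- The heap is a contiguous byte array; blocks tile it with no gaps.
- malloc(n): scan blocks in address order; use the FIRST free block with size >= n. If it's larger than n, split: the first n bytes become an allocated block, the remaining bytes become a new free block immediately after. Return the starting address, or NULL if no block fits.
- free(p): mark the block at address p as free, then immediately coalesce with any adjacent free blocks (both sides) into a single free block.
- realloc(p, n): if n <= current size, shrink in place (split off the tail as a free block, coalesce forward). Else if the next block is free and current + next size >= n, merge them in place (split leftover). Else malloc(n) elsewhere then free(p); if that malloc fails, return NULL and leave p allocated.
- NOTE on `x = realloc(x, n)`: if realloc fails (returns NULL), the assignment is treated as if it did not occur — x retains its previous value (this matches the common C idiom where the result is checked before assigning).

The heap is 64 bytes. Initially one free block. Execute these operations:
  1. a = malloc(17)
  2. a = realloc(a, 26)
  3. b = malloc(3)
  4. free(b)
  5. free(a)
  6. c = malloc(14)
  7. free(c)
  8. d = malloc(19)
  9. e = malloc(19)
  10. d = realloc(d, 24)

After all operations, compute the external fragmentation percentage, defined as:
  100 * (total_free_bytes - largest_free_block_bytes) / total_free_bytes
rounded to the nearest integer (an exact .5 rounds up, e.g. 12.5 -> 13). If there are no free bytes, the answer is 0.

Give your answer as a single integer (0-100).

Op 1: a = malloc(17) -> a = 0; heap: [0-16 ALLOC][17-63 FREE]
Op 2: a = realloc(a, 26) -> a = 0; heap: [0-25 ALLOC][26-63 FREE]
Op 3: b = malloc(3) -> b = 26; heap: [0-25 ALLOC][26-28 ALLOC][29-63 FREE]
Op 4: free(b) -> (freed b); heap: [0-25 ALLOC][26-63 FREE]
Op 5: free(a) -> (freed a); heap: [0-63 FREE]
Op 6: c = malloc(14) -> c = 0; heap: [0-13 ALLOC][14-63 FREE]
Op 7: free(c) -> (freed c); heap: [0-63 FREE]
Op 8: d = malloc(19) -> d = 0; heap: [0-18 ALLOC][19-63 FREE]
Op 9: e = malloc(19) -> e = 19; heap: [0-18 ALLOC][19-37 ALLOC][38-63 FREE]
Op 10: d = realloc(d, 24) -> d = 38; heap: [0-18 FREE][19-37 ALLOC][38-61 ALLOC][62-63 FREE]
Free blocks: [19 2] total_free=21 largest=19 -> 100*(21-19)/21 = 200/21 ≈ 9.524 -> rounds to 10

Answer: 10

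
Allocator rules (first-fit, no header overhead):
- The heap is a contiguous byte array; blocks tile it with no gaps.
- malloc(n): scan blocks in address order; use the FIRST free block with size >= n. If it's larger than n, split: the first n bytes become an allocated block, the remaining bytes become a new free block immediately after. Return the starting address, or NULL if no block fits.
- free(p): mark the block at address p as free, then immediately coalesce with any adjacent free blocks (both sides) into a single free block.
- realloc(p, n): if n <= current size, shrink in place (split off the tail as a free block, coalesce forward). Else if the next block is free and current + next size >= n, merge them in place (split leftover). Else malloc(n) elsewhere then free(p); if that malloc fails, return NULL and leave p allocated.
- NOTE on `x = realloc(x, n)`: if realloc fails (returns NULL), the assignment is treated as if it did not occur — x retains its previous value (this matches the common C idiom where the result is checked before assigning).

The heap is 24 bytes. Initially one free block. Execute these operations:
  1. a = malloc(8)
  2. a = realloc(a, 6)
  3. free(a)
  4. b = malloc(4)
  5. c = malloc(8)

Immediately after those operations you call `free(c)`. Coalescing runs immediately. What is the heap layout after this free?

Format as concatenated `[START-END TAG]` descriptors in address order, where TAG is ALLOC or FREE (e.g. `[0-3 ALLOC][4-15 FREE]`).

Answer: [0-3 ALLOC][4-23 FREE]

Derivation:
Op 1: a = malloc(8) -> a = 0; heap: [0-7 ALLOC][8-23 FREE]
Op 2: a = realloc(a, 6) -> a = 0; heap: [0-5 ALLOC][6-23 FREE]
Op 3: free(a) -> (freed a); heap: [0-23 FREE]
Op 4: b = malloc(4) -> b = 0; heap: [0-3 ALLOC][4-23 FREE]
Op 5: c = malloc(8) -> c = 4; heap: [0-3 ALLOC][4-11 ALLOC][12-23 FREE]
free(c): c = 4 -> block [4-11 ALLOC]; mark free, coalesce with adjacent free neighbors -> [0-3 ALLOC][4-23 FREE]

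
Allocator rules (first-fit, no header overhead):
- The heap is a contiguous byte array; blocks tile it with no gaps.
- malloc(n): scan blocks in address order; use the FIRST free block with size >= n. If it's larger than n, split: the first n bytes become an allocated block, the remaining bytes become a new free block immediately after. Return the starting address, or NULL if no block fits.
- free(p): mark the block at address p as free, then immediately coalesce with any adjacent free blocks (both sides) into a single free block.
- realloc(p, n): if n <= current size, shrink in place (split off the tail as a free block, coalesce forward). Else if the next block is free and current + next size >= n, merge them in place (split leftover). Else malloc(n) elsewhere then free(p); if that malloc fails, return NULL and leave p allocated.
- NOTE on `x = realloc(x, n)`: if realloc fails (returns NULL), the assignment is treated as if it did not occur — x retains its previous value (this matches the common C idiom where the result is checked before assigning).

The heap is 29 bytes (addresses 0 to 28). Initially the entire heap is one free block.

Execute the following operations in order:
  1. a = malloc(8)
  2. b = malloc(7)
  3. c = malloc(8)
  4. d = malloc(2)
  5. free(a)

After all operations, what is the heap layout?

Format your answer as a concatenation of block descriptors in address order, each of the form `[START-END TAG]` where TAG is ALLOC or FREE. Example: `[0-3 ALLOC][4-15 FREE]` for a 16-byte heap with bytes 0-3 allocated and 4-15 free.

Answer: [0-7 FREE][8-14 ALLOC][15-22 ALLOC][23-24 ALLOC][25-28 FREE]

Derivation:
Op 1: a = malloc(8) -> a = 0; heap: [0-7 ALLOC][8-28 FREE]
Op 2: b = malloc(7) -> b = 8; heap: [0-7 ALLOC][8-14 ALLOC][15-28 FREE]
Op 3: c = malloc(8) -> c = 15; heap: [0-7 ALLOC][8-14 ALLOC][15-22 ALLOC][23-28 FREE]
Op 4: d = malloc(2) -> d = 23; heap: [0-7 ALLOC][8-14 ALLOC][15-22 ALLOC][23-24 ALLOC][25-28 FREE]
Op 5: free(a) -> (freed a); heap: [0-7 FREE][8-14 ALLOC][15-22 ALLOC][23-24 ALLOC][25-28 FREE]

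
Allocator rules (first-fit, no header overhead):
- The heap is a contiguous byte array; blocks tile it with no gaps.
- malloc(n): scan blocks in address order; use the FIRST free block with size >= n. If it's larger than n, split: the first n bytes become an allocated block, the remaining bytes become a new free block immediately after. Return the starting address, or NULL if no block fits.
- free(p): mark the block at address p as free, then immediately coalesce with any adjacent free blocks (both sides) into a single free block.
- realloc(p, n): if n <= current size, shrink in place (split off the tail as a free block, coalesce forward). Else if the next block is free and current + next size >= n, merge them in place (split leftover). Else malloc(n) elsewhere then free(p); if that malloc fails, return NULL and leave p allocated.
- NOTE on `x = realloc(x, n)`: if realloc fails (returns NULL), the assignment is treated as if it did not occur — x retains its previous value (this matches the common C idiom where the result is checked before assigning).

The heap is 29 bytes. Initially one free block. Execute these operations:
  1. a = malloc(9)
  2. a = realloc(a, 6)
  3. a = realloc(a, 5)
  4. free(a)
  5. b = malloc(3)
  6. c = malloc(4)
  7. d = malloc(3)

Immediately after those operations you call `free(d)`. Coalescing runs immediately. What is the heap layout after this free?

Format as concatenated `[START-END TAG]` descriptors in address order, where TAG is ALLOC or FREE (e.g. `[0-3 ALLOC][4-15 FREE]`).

Answer: [0-2 ALLOC][3-6 ALLOC][7-28 FREE]

Derivation:
Op 1: a = malloc(9) -> a = 0; heap: [0-8 ALLOC][9-28 FREE]
Op 2: a = realloc(a, 6) -> a = 0; heap: [0-5 ALLOC][6-28 FREE]
Op 3: a = realloc(a, 5) -> a = 0; heap: [0-4 ALLOC][5-28 FREE]
Op 4: free(a) -> (freed a); heap: [0-28 FREE]
Op 5: b = malloc(3) -> b = 0; heap: [0-2 ALLOC][3-28 FREE]
Op 6: c = malloc(4) -> c = 3; heap: [0-2 ALLOC][3-6 ALLOC][7-28 FREE]
Op 7: d = malloc(3) -> d = 7; heap: [0-2 ALLOC][3-6 ALLOC][7-9 ALLOC][10-28 FREE]
free(d): d = 7 -> block [7-9 ALLOC]; mark free, coalesce with adjacent free neighbors -> [0-2 ALLOC][3-6 ALLOC][7-28 FREE]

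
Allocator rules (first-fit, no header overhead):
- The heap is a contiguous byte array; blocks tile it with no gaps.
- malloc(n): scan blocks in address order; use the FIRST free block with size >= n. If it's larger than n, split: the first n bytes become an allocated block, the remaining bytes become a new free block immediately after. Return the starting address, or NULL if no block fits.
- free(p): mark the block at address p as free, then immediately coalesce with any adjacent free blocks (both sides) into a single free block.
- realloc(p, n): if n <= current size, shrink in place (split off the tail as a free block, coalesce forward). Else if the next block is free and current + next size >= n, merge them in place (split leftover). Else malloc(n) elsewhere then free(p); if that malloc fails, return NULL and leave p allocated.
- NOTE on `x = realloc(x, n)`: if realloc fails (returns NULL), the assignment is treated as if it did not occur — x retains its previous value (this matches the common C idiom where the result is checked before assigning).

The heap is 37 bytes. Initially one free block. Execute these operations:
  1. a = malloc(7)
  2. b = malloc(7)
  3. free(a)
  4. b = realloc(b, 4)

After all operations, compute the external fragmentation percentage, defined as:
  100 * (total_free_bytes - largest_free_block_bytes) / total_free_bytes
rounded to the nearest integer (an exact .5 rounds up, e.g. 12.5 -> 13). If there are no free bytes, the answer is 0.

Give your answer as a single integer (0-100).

Answer: 21

Derivation:
Op 1: a = malloc(7) -> a = 0; heap: [0-6 ALLOC][7-36 FREE]
Op 2: b = malloc(7) -> b = 7; heap: [0-6 ALLOC][7-13 ALLOC][14-36 FREE]
Op 3: free(a) -> (freed a); heap: [0-6 FREE][7-13 ALLOC][14-36 FREE]
Op 4: b = realloc(b, 4) -> b = 7; heap: [0-6 FREE][7-10 ALLOC][11-36 FREE]
Free blocks: [7 26] total_free=33 largest=26 -> 100*(33-26)/33 = 700/33 ≈ 21.212 -> rounds to 21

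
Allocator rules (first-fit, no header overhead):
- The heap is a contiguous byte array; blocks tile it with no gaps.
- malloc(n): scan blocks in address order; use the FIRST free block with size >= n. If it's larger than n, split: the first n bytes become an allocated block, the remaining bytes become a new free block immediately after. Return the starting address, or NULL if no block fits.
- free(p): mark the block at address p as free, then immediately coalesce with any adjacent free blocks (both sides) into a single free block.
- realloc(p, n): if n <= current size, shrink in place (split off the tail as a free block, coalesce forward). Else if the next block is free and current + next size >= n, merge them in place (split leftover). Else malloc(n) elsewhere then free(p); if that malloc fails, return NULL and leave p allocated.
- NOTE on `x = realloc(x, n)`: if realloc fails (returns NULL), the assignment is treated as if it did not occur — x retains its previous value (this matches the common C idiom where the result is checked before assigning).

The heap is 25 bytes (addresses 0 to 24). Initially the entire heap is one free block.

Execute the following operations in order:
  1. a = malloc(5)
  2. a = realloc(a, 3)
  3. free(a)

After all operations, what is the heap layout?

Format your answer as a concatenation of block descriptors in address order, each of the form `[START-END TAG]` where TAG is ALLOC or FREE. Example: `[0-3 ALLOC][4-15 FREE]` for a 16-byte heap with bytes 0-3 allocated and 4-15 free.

Answer: [0-24 FREE]

Derivation:
Op 1: a = malloc(5) -> a = 0; heap: [0-4 ALLOC][5-24 FREE]
Op 2: a = realloc(a, 3) -> a = 0; heap: [0-2 ALLOC][3-24 FREE]
Op 3: free(a) -> (freed a); heap: [0-24 FREE]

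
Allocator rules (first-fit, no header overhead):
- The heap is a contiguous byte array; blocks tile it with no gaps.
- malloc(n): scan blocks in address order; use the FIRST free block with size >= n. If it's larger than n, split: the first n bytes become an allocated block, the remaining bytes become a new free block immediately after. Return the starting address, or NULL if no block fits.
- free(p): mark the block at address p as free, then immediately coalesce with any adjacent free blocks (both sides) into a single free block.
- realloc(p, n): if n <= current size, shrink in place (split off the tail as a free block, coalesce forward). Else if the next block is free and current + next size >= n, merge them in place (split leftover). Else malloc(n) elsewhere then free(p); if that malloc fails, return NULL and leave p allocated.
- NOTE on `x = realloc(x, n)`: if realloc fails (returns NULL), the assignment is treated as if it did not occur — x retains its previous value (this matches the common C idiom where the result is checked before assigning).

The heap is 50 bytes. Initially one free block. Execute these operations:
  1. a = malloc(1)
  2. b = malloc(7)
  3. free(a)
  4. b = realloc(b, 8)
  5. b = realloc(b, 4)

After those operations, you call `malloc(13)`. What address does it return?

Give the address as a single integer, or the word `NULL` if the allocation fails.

Answer: 5

Derivation:
Op 1: a = malloc(1) -> a = 0; heap: [0-0 ALLOC][1-49 FREE]
Op 2: b = malloc(7) -> b = 1; heap: [0-0 ALLOC][1-7 ALLOC][8-49 FREE]
Op 3: free(a) -> (freed a); heap: [0-0 FREE][1-7 ALLOC][8-49 FREE]
Op 4: b = realloc(b, 8) -> b = 1; heap: [0-0 FREE][1-8 ALLOC][9-49 FREE]
Op 5: b = realloc(b, 4) -> b = 1; heap: [0-0 FREE][1-4 ALLOC][5-49 FREE]
malloc(13): first-fit scan over [0-0 FREE][1-4 ALLOC][5-49 FREE] -> 5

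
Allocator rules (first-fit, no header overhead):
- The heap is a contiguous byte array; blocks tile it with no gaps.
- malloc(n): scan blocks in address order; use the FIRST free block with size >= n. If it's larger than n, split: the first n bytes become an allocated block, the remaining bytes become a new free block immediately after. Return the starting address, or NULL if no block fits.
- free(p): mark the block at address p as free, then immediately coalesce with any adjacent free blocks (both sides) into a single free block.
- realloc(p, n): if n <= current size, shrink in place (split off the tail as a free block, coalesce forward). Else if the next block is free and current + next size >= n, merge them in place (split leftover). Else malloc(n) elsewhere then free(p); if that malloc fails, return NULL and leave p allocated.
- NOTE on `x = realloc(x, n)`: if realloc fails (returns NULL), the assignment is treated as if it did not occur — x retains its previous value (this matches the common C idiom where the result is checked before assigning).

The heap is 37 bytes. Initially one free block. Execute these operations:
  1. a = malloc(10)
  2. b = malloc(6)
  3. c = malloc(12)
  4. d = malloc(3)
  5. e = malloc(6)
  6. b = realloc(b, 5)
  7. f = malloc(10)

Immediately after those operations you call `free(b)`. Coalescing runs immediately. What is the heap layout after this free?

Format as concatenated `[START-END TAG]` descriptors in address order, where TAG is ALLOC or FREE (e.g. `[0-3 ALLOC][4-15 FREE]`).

Op 1: a = malloc(10) -> a = 0; heap: [0-9 ALLOC][10-36 FREE]
Op 2: b = malloc(6) -> b = 10; heap: [0-9 ALLOC][10-15 ALLOC][16-36 FREE]
Op 3: c = malloc(12) -> c = 16; heap: [0-9 ALLOC][10-15 ALLOC][16-27 ALLOC][28-36 FREE]
Op 4: d = malloc(3) -> d = 28; heap: [0-9 ALLOC][10-15 ALLOC][16-27 ALLOC][28-30 ALLOC][31-36 FREE]
Op 5: e = malloc(6) -> e = 31; heap: [0-9 ALLOC][10-15 ALLOC][16-27 ALLOC][28-30 ALLOC][31-36 ALLOC]
Op 6: b = realloc(b, 5) -> b = 10; heap: [0-9 ALLOC][10-14 ALLOC][15-15 FREE][16-27 ALLOC][28-30 ALLOC][31-36 ALLOC]
Op 7: f = malloc(10) -> f = NULL; heap: [0-9 ALLOC][10-14 ALLOC][15-15 FREE][16-27 ALLOC][28-30 ALLOC][31-36 ALLOC]
free(b): b = 10 -> block [10-14 ALLOC]; mark free, coalesce with adjacent free neighbors -> [0-9 ALLOC][10-15 FREE][16-27 ALLOC][28-30 ALLOC][31-36 ALLOC]

Answer: [0-9 ALLOC][10-15 FREE][16-27 ALLOC][28-30 ALLOC][31-36 ALLOC]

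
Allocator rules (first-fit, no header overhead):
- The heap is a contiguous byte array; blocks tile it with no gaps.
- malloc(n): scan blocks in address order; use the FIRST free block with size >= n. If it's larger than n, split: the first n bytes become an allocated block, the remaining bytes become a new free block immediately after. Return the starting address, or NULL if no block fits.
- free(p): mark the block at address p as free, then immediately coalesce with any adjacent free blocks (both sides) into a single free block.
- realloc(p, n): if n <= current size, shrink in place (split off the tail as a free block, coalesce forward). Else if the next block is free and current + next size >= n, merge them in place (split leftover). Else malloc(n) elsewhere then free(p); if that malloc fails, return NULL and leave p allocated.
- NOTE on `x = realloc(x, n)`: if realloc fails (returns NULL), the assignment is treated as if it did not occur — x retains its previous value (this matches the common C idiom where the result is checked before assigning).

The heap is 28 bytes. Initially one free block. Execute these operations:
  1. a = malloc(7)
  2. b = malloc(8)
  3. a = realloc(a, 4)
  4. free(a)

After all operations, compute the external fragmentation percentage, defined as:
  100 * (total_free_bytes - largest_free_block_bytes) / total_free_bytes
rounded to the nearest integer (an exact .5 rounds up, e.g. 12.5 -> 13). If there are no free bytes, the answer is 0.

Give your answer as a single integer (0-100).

Answer: 35

Derivation:
Op 1: a = malloc(7) -> a = 0; heap: [0-6 ALLOC][7-27 FREE]
Op 2: b = malloc(8) -> b = 7; heap: [0-6 ALLOC][7-14 ALLOC][15-27 FREE]
Op 3: a = realloc(a, 4) -> a = 0; heap: [0-3 ALLOC][4-6 FREE][7-14 ALLOC][15-27 FREE]
Op 4: free(a) -> (freed a); heap: [0-6 FREE][7-14 ALLOC][15-27 FREE]
Free blocks: [7 13] total_free=20 largest=13 -> 100*(20-13)/20 = 700/20 = 35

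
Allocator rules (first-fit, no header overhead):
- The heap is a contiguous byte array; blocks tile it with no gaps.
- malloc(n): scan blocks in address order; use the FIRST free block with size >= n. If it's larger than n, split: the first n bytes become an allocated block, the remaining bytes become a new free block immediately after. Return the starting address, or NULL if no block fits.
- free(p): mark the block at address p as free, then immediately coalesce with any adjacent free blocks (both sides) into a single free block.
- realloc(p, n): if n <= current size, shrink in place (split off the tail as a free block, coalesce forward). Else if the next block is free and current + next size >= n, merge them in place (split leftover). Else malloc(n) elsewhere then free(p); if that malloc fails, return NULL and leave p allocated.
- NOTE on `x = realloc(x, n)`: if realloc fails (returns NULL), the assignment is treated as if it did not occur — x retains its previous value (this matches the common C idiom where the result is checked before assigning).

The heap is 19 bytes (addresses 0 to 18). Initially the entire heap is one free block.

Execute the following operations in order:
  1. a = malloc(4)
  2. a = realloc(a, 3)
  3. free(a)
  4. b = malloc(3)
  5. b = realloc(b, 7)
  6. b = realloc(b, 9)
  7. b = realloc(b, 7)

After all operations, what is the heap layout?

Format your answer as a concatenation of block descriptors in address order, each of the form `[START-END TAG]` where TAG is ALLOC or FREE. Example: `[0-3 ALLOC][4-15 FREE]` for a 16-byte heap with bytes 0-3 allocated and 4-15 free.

Op 1: a = malloc(4) -> a = 0; heap: [0-3 ALLOC][4-18 FREE]
Op 2: a = realloc(a, 3) -> a = 0; heap: [0-2 ALLOC][3-18 FREE]
Op 3: free(a) -> (freed a); heap: [0-18 FREE]
Op 4: b = malloc(3) -> b = 0; heap: [0-2 ALLOC][3-18 FREE]
Op 5: b = realloc(b, 7) -> b = 0; heap: [0-6 ALLOC][7-18 FREE]
Op 6: b = realloc(b, 9) -> b = 0; heap: [0-8 ALLOC][9-18 FREE]
Op 7: b = realloc(b, 7) -> b = 0; heap: [0-6 ALLOC][7-18 FREE]

Answer: [0-6 ALLOC][7-18 FREE]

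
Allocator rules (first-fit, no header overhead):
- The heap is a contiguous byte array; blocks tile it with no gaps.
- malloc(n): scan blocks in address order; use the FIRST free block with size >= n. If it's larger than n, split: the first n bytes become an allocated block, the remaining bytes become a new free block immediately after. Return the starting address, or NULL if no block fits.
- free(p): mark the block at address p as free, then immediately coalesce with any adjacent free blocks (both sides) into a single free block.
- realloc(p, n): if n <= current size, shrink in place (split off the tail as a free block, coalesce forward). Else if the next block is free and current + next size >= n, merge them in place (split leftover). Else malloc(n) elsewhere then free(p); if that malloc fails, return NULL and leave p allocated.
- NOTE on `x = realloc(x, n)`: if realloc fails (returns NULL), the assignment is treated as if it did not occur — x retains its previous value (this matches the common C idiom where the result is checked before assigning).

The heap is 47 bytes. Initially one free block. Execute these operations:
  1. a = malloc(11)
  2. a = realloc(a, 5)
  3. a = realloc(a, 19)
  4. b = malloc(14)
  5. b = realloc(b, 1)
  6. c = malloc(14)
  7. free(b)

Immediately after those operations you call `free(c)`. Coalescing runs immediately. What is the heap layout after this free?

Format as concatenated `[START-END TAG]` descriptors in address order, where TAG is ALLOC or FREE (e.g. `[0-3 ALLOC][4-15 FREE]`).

Answer: [0-18 ALLOC][19-46 FREE]

Derivation:
Op 1: a = malloc(11) -> a = 0; heap: [0-10 ALLOC][11-46 FREE]
Op 2: a = realloc(a, 5) -> a = 0; heap: [0-4 ALLOC][5-46 FREE]
Op 3: a = realloc(a, 19) -> a = 0; heap: [0-18 ALLOC][19-46 FREE]
Op 4: b = malloc(14) -> b = 19; heap: [0-18 ALLOC][19-32 ALLOC][33-46 FREE]
Op 5: b = realloc(b, 1) -> b = 19; heap: [0-18 ALLOC][19-19 ALLOC][20-46 FREE]
Op 6: c = malloc(14) -> c = 20; heap: [0-18 ALLOC][19-19 ALLOC][20-33 ALLOC][34-46 FREE]
Op 7: free(b) -> (freed b); heap: [0-18 ALLOC][19-19 FREE][20-33 ALLOC][34-46 FREE]
free(c): c = 20 -> block [20-33 ALLOC]; mark free, coalesce with adjacent free neighbors -> [0-18 ALLOC][19-46 FREE]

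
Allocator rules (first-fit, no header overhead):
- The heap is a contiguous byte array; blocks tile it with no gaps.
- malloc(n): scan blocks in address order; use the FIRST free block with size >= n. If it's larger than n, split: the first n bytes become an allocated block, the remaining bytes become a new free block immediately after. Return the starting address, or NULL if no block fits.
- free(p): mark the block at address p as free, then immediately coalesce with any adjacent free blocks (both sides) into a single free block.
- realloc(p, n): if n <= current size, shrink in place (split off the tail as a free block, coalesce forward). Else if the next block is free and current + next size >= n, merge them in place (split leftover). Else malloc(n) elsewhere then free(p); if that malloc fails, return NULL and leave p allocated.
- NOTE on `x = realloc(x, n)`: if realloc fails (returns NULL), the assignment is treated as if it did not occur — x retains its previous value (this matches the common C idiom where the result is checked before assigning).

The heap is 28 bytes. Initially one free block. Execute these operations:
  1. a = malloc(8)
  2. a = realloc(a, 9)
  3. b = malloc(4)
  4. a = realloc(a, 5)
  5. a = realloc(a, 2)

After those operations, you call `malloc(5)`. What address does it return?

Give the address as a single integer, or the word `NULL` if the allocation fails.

Answer: 2

Derivation:
Op 1: a = malloc(8) -> a = 0; heap: [0-7 ALLOC][8-27 FREE]
Op 2: a = realloc(a, 9) -> a = 0; heap: [0-8 ALLOC][9-27 FREE]
Op 3: b = malloc(4) -> b = 9; heap: [0-8 ALLOC][9-12 ALLOC][13-27 FREE]
Op 4: a = realloc(a, 5) -> a = 0; heap: [0-4 ALLOC][5-8 FREE][9-12 ALLOC][13-27 FREE]
Op 5: a = realloc(a, 2) -> a = 0; heap: [0-1 ALLOC][2-8 FREE][9-12 ALLOC][13-27 FREE]
malloc(5): first-fit scan over [0-1 ALLOC][2-8 FREE][9-12 ALLOC][13-27 FREE] -> 2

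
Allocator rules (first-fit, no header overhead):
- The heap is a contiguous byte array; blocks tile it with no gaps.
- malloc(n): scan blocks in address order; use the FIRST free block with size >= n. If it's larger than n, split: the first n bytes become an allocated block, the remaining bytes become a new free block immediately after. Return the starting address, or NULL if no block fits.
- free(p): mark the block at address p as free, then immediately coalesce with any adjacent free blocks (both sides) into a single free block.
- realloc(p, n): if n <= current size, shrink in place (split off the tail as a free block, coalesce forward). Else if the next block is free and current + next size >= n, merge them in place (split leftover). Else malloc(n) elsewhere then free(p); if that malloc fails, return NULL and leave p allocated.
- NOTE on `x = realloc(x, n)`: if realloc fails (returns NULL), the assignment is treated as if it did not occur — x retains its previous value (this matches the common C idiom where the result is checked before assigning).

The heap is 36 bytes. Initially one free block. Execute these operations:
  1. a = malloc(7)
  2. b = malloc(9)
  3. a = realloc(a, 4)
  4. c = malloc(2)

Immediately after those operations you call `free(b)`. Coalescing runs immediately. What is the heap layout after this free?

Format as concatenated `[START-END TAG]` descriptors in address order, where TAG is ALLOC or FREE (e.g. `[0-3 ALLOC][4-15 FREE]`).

Answer: [0-3 ALLOC][4-5 ALLOC][6-35 FREE]

Derivation:
Op 1: a = malloc(7) -> a = 0; heap: [0-6 ALLOC][7-35 FREE]
Op 2: b = malloc(9) -> b = 7; heap: [0-6 ALLOC][7-15 ALLOC][16-35 FREE]
Op 3: a = realloc(a, 4) -> a = 0; heap: [0-3 ALLOC][4-6 FREE][7-15 ALLOC][16-35 FREE]
Op 4: c = malloc(2) -> c = 4; heap: [0-3 ALLOC][4-5 ALLOC][6-6 FREE][7-15 ALLOC][16-35 FREE]
free(b): b = 7 -> block [7-15 ALLOC]; mark free, coalesce with adjacent free neighbors -> [0-3 ALLOC][4-5 ALLOC][6-35 FREE]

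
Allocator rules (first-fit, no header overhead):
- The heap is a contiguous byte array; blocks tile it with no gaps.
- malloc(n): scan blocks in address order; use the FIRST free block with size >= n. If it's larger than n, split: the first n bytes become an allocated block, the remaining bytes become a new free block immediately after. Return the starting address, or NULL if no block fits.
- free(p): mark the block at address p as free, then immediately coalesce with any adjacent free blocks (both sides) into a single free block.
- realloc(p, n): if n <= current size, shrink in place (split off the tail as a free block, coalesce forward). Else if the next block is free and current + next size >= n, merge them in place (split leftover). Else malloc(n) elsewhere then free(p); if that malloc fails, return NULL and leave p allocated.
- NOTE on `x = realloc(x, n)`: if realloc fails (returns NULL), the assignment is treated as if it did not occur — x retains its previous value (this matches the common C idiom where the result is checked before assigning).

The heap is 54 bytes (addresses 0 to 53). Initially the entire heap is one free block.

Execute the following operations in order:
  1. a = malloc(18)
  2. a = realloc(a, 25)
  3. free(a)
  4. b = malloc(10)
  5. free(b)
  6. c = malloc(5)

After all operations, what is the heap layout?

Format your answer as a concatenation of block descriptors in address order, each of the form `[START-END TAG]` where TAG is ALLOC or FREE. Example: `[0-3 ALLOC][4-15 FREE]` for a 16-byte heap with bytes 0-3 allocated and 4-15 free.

Op 1: a = malloc(18) -> a = 0; heap: [0-17 ALLOC][18-53 FREE]
Op 2: a = realloc(a, 25) -> a = 0; heap: [0-24 ALLOC][25-53 FREE]
Op 3: free(a) -> (freed a); heap: [0-53 FREE]
Op 4: b = malloc(10) -> b = 0; heap: [0-9 ALLOC][10-53 FREE]
Op 5: free(b) -> (freed b); heap: [0-53 FREE]
Op 6: c = malloc(5) -> c = 0; heap: [0-4 ALLOC][5-53 FREE]

Answer: [0-4 ALLOC][5-53 FREE]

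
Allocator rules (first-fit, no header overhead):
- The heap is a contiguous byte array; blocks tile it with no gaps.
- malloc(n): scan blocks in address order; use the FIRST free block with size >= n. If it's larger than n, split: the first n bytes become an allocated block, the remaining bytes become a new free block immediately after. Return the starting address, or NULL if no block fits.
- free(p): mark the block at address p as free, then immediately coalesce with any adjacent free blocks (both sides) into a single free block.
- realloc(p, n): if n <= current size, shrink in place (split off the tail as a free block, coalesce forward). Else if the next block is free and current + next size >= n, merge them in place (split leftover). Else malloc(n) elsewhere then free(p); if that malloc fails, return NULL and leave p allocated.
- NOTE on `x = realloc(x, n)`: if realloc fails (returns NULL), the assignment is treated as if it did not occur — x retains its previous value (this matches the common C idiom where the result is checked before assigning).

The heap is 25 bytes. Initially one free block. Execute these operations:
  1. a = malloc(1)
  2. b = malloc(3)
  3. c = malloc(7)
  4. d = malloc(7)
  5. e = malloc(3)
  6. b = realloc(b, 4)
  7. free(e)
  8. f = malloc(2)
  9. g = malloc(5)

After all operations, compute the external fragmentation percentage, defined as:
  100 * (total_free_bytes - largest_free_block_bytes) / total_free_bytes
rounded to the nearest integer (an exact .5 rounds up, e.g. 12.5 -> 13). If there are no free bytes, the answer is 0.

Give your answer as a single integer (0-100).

Answer: 25

Derivation:
Op 1: a = malloc(1) -> a = 0; heap: [0-0 ALLOC][1-24 FREE]
Op 2: b = malloc(3) -> b = 1; heap: [0-0 ALLOC][1-3 ALLOC][4-24 FREE]
Op 3: c = malloc(7) -> c = 4; heap: [0-0 ALLOC][1-3 ALLOC][4-10 ALLOC][11-24 FREE]
Op 4: d = malloc(7) -> d = 11; heap: [0-0 ALLOC][1-3 ALLOC][4-10 ALLOC][11-17 ALLOC][18-24 FREE]
Op 5: e = malloc(3) -> e = 18; heap: [0-0 ALLOC][1-3 ALLOC][4-10 ALLOC][11-17 ALLOC][18-20 ALLOC][21-24 FREE]
Op 6: b = realloc(b, 4) -> b = 21; heap: [0-0 ALLOC][1-3 FREE][4-10 ALLOC][11-17 ALLOC][18-20 ALLOC][21-24 ALLOC]
Op 7: free(e) -> (freed e); heap: [0-0 ALLOC][1-3 FREE][4-10 ALLOC][11-17 ALLOC][18-20 FREE][21-24 ALLOC]
Op 8: f = malloc(2) -> f = 1; heap: [0-0 ALLOC][1-2 ALLOC][3-3 FREE][4-10 ALLOC][11-17 ALLOC][18-20 FREE][21-24 ALLOC]
Op 9: g = malloc(5) -> g = NULL; heap: [0-0 ALLOC][1-2 ALLOC][3-3 FREE][4-10 ALLOC][11-17 ALLOC][18-20 FREE][21-24 ALLOC]
Free blocks: [1 3] total_free=4 largest=3 -> 100*(4-3)/4 = 100/4 = 25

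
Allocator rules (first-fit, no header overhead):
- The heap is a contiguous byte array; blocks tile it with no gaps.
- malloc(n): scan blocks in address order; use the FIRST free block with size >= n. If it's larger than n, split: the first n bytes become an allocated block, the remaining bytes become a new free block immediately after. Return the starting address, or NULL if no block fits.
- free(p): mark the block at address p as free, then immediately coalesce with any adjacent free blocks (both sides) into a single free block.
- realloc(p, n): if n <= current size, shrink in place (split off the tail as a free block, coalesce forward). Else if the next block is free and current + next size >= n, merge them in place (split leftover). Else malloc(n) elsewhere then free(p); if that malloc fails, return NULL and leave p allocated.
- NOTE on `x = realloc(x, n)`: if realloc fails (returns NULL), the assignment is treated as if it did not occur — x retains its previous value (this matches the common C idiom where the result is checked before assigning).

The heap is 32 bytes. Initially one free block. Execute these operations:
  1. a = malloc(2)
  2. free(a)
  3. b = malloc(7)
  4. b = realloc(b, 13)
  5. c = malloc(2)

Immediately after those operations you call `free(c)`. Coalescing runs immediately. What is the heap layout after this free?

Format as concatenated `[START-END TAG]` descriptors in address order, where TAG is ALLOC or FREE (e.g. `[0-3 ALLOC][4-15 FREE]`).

Op 1: a = malloc(2) -> a = 0; heap: [0-1 ALLOC][2-31 FREE]
Op 2: free(a) -> (freed a); heap: [0-31 FREE]
Op 3: b = malloc(7) -> b = 0; heap: [0-6 ALLOC][7-31 FREE]
Op 4: b = realloc(b, 13) -> b = 0; heap: [0-12 ALLOC][13-31 FREE]
Op 5: c = malloc(2) -> c = 13; heap: [0-12 ALLOC][13-14 ALLOC][15-31 FREE]
free(c): c = 13 -> block [13-14 ALLOC]; mark free, coalesce with adjacent free neighbors -> [0-12 ALLOC][13-31 FREE]

Answer: [0-12 ALLOC][13-31 FREE]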